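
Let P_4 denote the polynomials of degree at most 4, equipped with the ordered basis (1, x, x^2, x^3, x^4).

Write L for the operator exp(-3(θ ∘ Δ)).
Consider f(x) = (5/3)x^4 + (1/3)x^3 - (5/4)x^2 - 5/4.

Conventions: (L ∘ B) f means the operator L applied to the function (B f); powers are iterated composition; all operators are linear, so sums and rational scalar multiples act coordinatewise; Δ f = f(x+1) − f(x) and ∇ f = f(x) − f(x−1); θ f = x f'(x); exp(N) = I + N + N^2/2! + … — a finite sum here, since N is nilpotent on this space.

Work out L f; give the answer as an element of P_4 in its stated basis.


order-1 term: -60x^3 - 66x^2 - (31/2)x
order-2 term: 540x^2 + 468x
order-3 term: -1080x
the series for exp(-3(θ ∘ Δ)) f terminates at order 3
exp(-3(θ ∘ Δ)) f = (5/3)x^4 - (179/3)x^3 + (1891/4)x^2 - (1255/2)x - 5/4

the image equals g(x) = (5/3)x^4 - (179/3)x^3 + (1891/4)x^2 - (1255/2)x - 5/4


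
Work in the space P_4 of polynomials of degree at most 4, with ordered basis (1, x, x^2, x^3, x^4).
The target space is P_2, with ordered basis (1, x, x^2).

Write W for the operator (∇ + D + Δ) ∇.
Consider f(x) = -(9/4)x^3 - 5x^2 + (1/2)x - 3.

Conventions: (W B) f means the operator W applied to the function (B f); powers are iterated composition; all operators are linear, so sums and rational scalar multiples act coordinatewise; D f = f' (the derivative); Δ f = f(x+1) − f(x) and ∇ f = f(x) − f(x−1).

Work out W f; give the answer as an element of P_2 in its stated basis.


∇ f = -(27/4)x^2 - (13/4)x + 13/4
∇ ∇ f = -(27/2)x + 7/2
D ∇ f = -(27/2)x - 13/4
Δ ∇ f = -(27/2)x - 10
(∇ + D + Δ) ∇ f = -(81/2)x - 39/4

the image equals g(x) = -(81/2)x - 39/4


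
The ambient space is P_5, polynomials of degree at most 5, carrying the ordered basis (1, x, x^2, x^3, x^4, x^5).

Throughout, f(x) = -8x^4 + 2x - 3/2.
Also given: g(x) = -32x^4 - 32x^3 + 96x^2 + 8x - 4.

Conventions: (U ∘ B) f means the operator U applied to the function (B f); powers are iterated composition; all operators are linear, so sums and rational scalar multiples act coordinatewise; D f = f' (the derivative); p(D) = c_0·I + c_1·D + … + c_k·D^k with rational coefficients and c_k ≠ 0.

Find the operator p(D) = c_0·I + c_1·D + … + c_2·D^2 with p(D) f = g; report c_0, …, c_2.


D^0 f = -8x^4 + 2x - 3/2
D^1 f = -32x^3 + 2
D^2 f = -96x^2
matching coefficients of g against c_0 f + c_1 Df + … from the top degree down determines the c_i
solution: c_0 = 4, c_1 = 1, c_2 = -1

p(D) = 4·I + D − D^2, i.e. c_0 = 4, c_1 = 1, c_2 = -1


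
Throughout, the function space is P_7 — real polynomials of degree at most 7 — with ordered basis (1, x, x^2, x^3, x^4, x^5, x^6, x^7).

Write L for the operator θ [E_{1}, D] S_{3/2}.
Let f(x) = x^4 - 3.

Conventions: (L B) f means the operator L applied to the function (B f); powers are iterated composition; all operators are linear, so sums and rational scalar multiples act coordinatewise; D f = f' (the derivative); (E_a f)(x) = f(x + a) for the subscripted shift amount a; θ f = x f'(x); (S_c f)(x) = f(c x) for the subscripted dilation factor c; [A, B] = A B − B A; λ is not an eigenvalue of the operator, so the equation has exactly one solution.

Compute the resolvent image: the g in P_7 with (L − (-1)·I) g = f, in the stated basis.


write g with unknown coordinates in the stated basis and equate coefficients in (L − (-1)·I) g = f
solving from the highest basis element down gives g = x^4 - 3
check: L g = 0
so L g − (-1)·g = x^4 - 3 = f ✓

the result is g(x) = x^4 - 3


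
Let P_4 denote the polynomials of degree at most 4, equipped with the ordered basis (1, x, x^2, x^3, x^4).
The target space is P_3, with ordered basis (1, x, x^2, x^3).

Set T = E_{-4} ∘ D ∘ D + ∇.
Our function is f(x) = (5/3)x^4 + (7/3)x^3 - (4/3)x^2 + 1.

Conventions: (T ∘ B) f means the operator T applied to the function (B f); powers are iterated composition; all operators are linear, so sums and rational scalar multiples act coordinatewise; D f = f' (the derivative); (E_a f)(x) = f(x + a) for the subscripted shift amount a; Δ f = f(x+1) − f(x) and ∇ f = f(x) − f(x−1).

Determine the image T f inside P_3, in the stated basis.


D f = (20/3)x^3 + 7x^2 - (8/3)x
D D f = 20x^2 + 14x - 8/3
E_{-4} D D f = 20x^2 - 146x + 784/3
∇ f = (20/3)x^3 - 3x^2 - 3x + 2
(E_{-4} ∘ D ∘ D + ∇) f = (20/3)x^3 + 17x^2 - 149x + 790/3

the result is g(x) = (20/3)x^3 + 17x^2 - 149x + 790/3


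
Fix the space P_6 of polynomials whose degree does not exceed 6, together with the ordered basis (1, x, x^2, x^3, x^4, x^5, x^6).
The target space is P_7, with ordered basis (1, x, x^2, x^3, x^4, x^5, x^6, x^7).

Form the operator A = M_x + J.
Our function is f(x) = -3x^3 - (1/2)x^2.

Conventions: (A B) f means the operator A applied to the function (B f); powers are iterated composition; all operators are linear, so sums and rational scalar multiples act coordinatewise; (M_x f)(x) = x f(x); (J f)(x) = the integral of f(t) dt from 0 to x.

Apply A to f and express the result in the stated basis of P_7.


M_x f = -3x^4 - (1/2)x^3
J f = -(3/4)x^4 - (1/6)x^3
(M_x + J) f = -(15/4)x^4 - (2/3)x^3

the result is g(x) = -(15/4)x^4 - (2/3)x^3


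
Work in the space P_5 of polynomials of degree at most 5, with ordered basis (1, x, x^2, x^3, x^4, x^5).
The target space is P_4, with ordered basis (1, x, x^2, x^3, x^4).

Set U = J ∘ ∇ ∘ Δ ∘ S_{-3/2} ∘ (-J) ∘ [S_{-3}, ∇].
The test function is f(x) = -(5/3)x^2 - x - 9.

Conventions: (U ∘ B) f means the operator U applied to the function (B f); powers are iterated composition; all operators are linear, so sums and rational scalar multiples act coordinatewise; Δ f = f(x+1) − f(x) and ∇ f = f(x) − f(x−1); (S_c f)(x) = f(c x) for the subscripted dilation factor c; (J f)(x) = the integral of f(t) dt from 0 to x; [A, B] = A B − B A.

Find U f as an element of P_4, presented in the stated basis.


∇ f = -(10/3)x + 2/3
S_{-3} ∇ f = 10x + 2/3
S_{-3} f = -15x^2 + 3x - 9
∇ S_{-3} f = -30x + 18
[S_{-3}, ∇] f = 40x - 52/3
J [S_{-3}, ∇] f = 20x^2 - (52/3)x
(-J) [S_{-3}, ∇] f = -20x^2 + (52/3)x
S_{-3/2} (-J) [S_{-3}, ∇] f = -45x^2 - 26x
Δ S_{-3/2} (-J) [S_{-3}, ∇] f = -90x - 71
∇ Δ S_{-3/2} (-J) [S_{-3}, ∇] f = -90
J ∇ Δ S_{-3/2} (-J) [S_{-3}, ∇] f = -90x

the image equals g(x) = -90x


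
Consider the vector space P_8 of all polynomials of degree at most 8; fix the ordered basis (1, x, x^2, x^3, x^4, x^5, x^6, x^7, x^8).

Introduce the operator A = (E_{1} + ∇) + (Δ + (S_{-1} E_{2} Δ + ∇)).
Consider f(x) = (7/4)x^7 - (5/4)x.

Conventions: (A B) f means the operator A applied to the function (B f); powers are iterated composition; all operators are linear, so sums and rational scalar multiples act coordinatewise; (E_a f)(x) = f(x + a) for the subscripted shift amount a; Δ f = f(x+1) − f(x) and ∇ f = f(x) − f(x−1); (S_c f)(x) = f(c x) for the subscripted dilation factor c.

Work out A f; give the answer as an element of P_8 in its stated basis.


E_{1} f = (7/4)x^7 + (49/4)x^6 + (147/4)x^5 + (245/4)x^4 + (245/4)x^3 + (147/4)x^2 + 11x + 1/2
∇ f = (49/4)x^6 - (147/4)x^5 + (245/4)x^4 - (245/4)x^3 + (147/4)x^2 - (49/4)x + 1/2
(E_{1} + ∇) f = (7/4)x^7 + (49/2)x^6 + (245/2)x^4 + (147/2)x^2 - (5/4)x + 1
Δ f = (49/4)x^6 + (147/4)x^5 + (245/4)x^4 + (245/4)x^3 + (147/4)x^2 + (49/4)x + 1/2
Δ f = (49/4)x^6 + (147/4)x^5 + (245/4)x^4 + (245/4)x^3 + (147/4)x^2 + (49/4)x + 1/2
E_{2} Δ f = (49/4)x^6 + (735/4)x^5 + (4655/4)x^4 + (15925/4)x^3 + (31017/4)x^2 + (32585/4)x + 3602
S_{-1} E_{2} Δ f = (49/4)x^6 - (735/4)x^5 + (4655/4)x^4 - (15925/4)x^3 + (31017/4)x^2 - (32585/4)x + 3602
∇ f = (49/4)x^6 - (147/4)x^5 + (245/4)x^4 - (245/4)x^3 + (147/4)x^2 - (49/4)x + 1/2
(S_{-1} E_{2} Δ + ∇) f = (49/2)x^6 - (441/2)x^5 + 1225x^4 - (8085/2)x^3 + 7791x^2 - (16317/2)x + 7205/2
(Δ + (S_{-1} E_{2} Δ + ∇)) f = (147/4)x^6 - (735/4)x^5 + (5145/4)x^4 - (15925/4)x^3 + (31311/4)x^2 - (32585/4)x + 3603
((E_{1} + ∇) + (Δ + (S_{-1} E_{2} Δ + ∇))) f = (7/4)x^7 + (245/4)x^6 - (735/4)x^5 + (5635/4)x^4 - (15925/4)x^3 + (31605/4)x^2 - (16295/2)x + 3604

the result is g(x) = (7/4)x^7 + (245/4)x^6 - (735/4)x^5 + (5635/4)x^4 - (15925/4)x^3 + (31605/4)x^2 - (16295/2)x + 3604


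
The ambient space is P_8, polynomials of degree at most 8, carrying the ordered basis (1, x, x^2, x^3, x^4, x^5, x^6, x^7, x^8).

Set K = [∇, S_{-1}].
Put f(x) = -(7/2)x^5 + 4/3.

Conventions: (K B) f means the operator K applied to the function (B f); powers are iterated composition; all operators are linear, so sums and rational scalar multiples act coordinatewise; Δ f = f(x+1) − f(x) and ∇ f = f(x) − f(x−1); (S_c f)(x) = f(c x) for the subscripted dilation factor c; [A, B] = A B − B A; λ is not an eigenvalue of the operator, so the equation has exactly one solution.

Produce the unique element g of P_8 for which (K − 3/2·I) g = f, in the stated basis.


the result is g(x) = (7/3)x^5 - (140/9)x^4 - (2240/27)x^3 + (8120/27)x^2 + (58240/81)x - 207052/243

write g with unknown coordinates in the stated basis and equate coefficients in (K − 3/2·I) g = f
solving from the highest basis element down gives g = (7/3)x^5 - (140/9)x^4 - (2240/27)x^3 + (8120/27)x^2 + (58240/81)x - 207052/243
check: K g = -(70/3)x^4 - (1120/9)x^3 + (4060/9)x^2 + (29120/27)x - 103418/81
so K g − 3/2·g = -(7/2)x^5 + 4/3 = f ✓


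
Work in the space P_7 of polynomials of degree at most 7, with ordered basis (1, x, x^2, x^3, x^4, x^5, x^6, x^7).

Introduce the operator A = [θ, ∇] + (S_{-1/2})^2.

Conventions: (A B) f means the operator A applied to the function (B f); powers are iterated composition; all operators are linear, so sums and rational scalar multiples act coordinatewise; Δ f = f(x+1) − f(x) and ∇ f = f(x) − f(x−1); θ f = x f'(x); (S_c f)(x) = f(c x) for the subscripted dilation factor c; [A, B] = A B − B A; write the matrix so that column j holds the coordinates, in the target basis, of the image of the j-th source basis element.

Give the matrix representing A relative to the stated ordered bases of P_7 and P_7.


image of 1: 1
image of x: (1/4)x - 1
image of x^2: (1/16)x^2 - 2x + 2
image of x^3: (1/64)x^3 - 3x^2 + 6x - 3
image of x^4: (1/256)x^4 - 4x^3 + 12x^2 - 12x + 4
image of x^5: (1/1024)x^5 - 5x^4 + 20x^3 - 30x^2 + 20x - 5
image of x^6: (1/4096)x^6 - 6x^5 + 30x^4 - 60x^3 + 60x^2 - 30x + 6
image of x^7: (1/16384)x^7 - 7x^6 + 42x^5 - 105x^4 + 140x^3 - 105x^2 + 42x - 7
each image's coordinates form column j of the matrix

the matrix is [[1, -1, 2, -3, 4, -5, 6, -7]; [0, 1/4, -2, 6, -12, 20, -30, 42]; [0, 0, 1/16, -3, 12, -30, 60, -105]; [0, 0, 0, 1/64, -4, 20, -60, 140]; [0, 0, 0, 0, 1/256, -5, 30, -105]; [0, 0, 0, 0, 0, 1/1024, -6, 42]; [0, 0, 0, 0, 0, 0, 1/4096, -7]; [0, 0, 0, 0, 0, 0, 0, 1/16384]] (rows listed top to bottom)


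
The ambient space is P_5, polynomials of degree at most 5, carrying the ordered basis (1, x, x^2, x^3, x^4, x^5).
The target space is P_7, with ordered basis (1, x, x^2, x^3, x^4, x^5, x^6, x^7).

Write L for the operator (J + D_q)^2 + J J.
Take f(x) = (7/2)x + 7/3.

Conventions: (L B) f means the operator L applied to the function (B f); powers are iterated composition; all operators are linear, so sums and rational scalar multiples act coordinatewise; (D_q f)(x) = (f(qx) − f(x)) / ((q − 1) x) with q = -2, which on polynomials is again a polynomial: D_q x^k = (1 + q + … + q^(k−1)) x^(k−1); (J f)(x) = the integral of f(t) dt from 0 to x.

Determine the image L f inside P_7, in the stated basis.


J f = (7/4)x^2 + (7/3)x
D_q f = 7/2
(J + D_q) f = (7/4)x^2 + (7/3)x + 7/2
J (J + D_q) f = (7/12)x^3 + (7/6)x^2 + (7/2)x
D_q (J + D_q) f = -(7/4)x + 7/3
(J + D_q) (J + D_q) f = (7/12)x^3 + (7/6)x^2 + (7/4)x + 7/3
J f = (7/4)x^2 + (7/3)x
J J f = (7/12)x^3 + (7/6)x^2
((J + D_q)^2 + J J) f = (7/6)x^3 + (7/3)x^2 + (7/4)x + 7/3

the result is g(x) = (7/6)x^3 + (7/3)x^2 + (7/4)x + 7/3


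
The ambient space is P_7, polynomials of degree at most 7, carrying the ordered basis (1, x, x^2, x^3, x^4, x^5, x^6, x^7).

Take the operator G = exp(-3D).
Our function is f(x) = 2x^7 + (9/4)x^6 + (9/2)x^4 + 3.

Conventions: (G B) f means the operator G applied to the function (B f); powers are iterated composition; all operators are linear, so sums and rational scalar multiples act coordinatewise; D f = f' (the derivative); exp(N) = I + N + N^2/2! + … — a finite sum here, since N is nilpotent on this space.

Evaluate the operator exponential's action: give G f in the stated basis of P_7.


the image equals g(x) = 2x^7 - (159/4)x^6 + (675/2)x^5 - (6327/4)x^4 + 4401x^3 - (28917/4)x^2 + (12879/2)x - 9465/4

order-1 term: -42x^6 - (81/2)x^5 - 54x^3
order-2 term: 378x^5 + (1215/4)x^4 + 243x^2
order-3 term: -1890x^4 - 1215x^3 - 486x
order-4 term: 5670x^3 + (10935/4)x^2 + 729/2
order-5 term: -10206x^2 - (6561/2)x
order-6 term: 10206x + 6561/4
order-7 term: -4374
the series for exp(-3D) f terminates at order 7
exp(-3D) f = 2x^7 - (159/4)x^6 + (675/2)x^5 - (6327/4)x^4 + 4401x^3 - (28917/4)x^2 + (12879/2)x - 9465/4


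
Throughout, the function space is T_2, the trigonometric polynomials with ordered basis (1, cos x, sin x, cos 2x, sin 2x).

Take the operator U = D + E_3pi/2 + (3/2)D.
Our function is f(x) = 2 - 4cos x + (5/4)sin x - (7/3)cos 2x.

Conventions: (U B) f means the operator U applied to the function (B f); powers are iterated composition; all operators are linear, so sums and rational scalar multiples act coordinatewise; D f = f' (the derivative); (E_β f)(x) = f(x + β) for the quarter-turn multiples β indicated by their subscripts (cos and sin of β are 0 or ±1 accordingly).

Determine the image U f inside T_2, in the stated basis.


D f = (5/4)cos x + 4sin x + (14/3)sin 2x
E_3pi/2 f = 2 - (5/4)cos x - 4sin x + (7/3)cos 2x
D f = (5/4)cos x + 4sin x + (14/3)sin 2x
((3/2)D) f = (15/8)cos x + 6sin x + 7sin 2x
(D + E_3pi/2 + (3/2)D) f = 2 + (15/8)cos x + 6sin x + (7/3)cos 2x + (35/3)sin 2x

g(x) = 2 + (15/8)cos x + 6sin x + (7/3)cos 2x + (35/3)sin 2x


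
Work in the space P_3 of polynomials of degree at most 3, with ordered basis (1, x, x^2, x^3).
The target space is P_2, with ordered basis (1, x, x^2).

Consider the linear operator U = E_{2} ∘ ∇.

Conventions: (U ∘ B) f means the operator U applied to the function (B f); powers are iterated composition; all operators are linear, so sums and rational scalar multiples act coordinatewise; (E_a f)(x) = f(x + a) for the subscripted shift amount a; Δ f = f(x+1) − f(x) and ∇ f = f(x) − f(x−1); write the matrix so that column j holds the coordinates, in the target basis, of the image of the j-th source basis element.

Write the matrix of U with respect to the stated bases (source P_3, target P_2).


the matrix is [[0, 1, 3, 7]; [0, 0, 2, 9]; [0, 0, 0, 3]] (rows listed top to bottom)

image of 1: 0
image of x: 1
image of x^2: 2x + 3
image of x^3: 3x^2 + 9x + 7
each image's coordinates form column j of the matrix


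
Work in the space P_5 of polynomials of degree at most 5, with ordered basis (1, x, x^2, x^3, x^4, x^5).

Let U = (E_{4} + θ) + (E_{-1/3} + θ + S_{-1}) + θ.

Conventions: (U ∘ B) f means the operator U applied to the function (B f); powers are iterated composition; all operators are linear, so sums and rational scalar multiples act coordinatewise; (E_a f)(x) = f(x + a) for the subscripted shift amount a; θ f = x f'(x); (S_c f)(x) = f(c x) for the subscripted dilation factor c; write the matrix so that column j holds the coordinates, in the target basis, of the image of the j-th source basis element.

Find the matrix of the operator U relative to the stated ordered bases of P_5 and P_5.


the matrix is [[3, 11/3, 145/9, 1727/27, 20737/81, 248831/243]; [0, 4, 22/3, 145/3, 6908/27, 103685/81]; [0, 0, 9, 11, 290/3, 17270/27]; [0, 0, 0, 10, 44/3, 1450/9]; [0, 0, 0, 0, 15, 55/3]; [0, 0, 0, 0, 0, 16]] (rows listed top to bottom)

image of 1: 3
image of x: 4x + 11/3
image of x^2: 9x^2 + (22/3)x + 145/9
image of x^3: 10x^3 + 11x^2 + (145/3)x + 1727/27
image of x^4: 15x^4 + (44/3)x^3 + (290/3)x^2 + (6908/27)x + 20737/81
image of x^5: 16x^5 + (55/3)x^4 + (1450/9)x^3 + (17270/27)x^2 + (103685/81)x + 248831/243
each image's coordinates form column j of the matrix


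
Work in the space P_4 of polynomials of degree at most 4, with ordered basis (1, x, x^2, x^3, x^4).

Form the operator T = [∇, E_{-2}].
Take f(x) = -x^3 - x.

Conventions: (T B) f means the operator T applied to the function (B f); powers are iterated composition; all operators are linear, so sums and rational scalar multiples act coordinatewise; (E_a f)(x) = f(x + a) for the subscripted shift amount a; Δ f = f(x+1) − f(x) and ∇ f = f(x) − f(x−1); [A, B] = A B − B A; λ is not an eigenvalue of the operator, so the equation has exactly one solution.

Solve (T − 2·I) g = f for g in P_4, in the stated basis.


g(x) = (1/2)x^3 + (1/2)x

write g with unknown coordinates in the stated basis and equate coefficients in (T − 2·I) g = f
solving from the highest basis element down gives g = (1/2)x^3 + (1/2)x
check: T g = 0
so T g − 2·g = -x^3 - x = f ✓


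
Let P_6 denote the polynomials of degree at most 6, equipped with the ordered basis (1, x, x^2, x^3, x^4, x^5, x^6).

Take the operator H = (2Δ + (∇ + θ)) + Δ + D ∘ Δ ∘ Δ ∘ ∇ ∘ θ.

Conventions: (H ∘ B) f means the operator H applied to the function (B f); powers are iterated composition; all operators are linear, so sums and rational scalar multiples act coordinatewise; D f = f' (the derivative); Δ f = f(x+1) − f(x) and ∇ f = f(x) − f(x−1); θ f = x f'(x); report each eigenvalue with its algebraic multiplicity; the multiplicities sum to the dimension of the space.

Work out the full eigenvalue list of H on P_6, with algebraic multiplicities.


image of 1: 0
image of x: x + 4
image of x^2: 2x^2 + 8x + 2
image of x^3: 3x^3 + 12x^2 + 6x + 4
image of x^4: 4x^4 + 16x^3 + 12x^2 + 16x + 98
image of x^5: 5x^5 + 20x^4 + 20x^3 + 40x^2 + 610x + 304
image of x^6: 6x^6 + 24x^5 + 30x^4 + 80x^3 + 2190x^2 + 2184x + 1082
the matrix is upper triangular; its diagonal is (0, 1, 2, 3, 4, 5, 6)
for a triangular matrix the eigenvalues are the diagonal entries, with algebraic multiplicity their repetition count

λ = 0 (multiplicity 1), λ = 1 (multiplicity 1), λ = 2 (multiplicity 1), λ = 3 (multiplicity 1), λ = 4 (multiplicity 1), λ = 5 (multiplicity 1), λ = 6 (multiplicity 1)


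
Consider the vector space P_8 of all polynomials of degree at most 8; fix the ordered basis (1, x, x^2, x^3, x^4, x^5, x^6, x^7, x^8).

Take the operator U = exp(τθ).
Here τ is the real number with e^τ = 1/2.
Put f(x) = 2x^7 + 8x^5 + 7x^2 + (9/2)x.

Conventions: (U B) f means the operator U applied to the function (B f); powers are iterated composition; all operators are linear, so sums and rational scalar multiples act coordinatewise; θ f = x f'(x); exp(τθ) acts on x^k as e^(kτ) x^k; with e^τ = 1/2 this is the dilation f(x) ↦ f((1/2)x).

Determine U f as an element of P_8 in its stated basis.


exp(τθ) x^k = e^(kτ) x^k; with e^τ = 1/2 this sends x^k to (1/2)^k x^k
x ↦ 1/2 x
x^2 ↦ 1/4 x^2
x^5 ↦ 1/32 x^5
x^7 ↦ 1/128 x^7
applying this coordinatewise to f: exp(τθ) f = (1/64)x^7 + (1/4)x^5 + (7/4)x^2 + (9/4)x

the image equals g(x) = (1/64)x^7 + (1/4)x^5 + (7/4)x^2 + (9/4)x


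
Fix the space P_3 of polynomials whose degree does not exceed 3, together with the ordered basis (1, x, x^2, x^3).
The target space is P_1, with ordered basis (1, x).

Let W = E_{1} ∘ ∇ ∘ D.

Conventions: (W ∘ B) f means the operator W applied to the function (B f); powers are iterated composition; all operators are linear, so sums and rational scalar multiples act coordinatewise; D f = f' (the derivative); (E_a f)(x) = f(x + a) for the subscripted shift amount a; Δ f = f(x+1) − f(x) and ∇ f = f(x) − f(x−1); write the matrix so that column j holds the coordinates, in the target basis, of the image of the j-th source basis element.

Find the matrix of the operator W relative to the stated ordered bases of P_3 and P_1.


image of 1: 0
image of x: 0
image of x^2: 2
image of x^3: 6x + 3
each image's coordinates form column j of the matrix

the matrix is [[0, 0, 2, 3]; [0, 0, 0, 6]] (rows listed top to bottom)


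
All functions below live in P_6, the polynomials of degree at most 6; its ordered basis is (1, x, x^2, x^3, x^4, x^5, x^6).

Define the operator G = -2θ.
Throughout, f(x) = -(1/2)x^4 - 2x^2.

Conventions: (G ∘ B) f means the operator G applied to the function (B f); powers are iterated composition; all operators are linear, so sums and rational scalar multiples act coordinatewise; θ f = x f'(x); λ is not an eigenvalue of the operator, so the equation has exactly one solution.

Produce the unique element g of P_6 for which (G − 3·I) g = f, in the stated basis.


write g with unknown coordinates in the stated basis and equate coefficients in (G − 3·I) g = f
solving from the highest basis element down gives g = (1/22)x^4 + (2/7)x^2
check: G g = -(4/11)x^4 - (8/7)x^2
so G g − 3·g = -(1/2)x^4 - 2x^2 = f ✓

the image equals g(x) = (1/22)x^4 + (2/7)x^2


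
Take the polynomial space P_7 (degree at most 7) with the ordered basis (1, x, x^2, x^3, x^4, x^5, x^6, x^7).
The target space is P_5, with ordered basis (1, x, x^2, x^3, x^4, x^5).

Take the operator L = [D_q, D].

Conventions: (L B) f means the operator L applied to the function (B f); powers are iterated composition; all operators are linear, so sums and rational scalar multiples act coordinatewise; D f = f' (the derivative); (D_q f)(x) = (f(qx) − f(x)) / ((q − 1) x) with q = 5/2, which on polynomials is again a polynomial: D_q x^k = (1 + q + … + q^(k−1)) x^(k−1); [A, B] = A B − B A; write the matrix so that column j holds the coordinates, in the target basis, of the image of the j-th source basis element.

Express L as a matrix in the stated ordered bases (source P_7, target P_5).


the matrix is [[0, 0, -3/2, 0, 0, 0, 0, 0]; [0, 0, 0, -9, 0, 0, 0, 0]; [0, 0, 0, 0, -297/8, 0, 0, 0]; [0, 0, 0, 0, 0, -1047/8, 0, 0]; [0, 0, 0, 0, 0, 0, -13563/32, 0]; [0, 0, 0, 0, 0, 0, 0, -5211/4]] (rows listed top to bottom)

image of 1: 0
image of x: 0
image of x^2: -3/2
image of x^3: -9x
image of x^4: -(297/8)x^2
image of x^5: -(1047/8)x^3
image of x^6: -(13563/32)x^4
image of x^7: -(5211/4)x^5
each image's coordinates form column j of the matrix


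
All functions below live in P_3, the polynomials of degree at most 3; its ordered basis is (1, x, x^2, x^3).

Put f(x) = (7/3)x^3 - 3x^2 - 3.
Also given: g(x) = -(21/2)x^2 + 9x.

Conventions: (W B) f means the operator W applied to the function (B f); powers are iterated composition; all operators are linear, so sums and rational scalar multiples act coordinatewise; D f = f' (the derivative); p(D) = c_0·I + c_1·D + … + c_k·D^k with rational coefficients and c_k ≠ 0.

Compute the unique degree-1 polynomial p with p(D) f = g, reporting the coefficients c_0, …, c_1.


D^0 f = (7/3)x^3 - 3x^2 - 3
D^1 f = 7x^2 - 6x
matching coefficients of g against c_0 f + c_1 Df + … from the top degree down determines the c_i
solution: c_0 = 0, c_1 = -3/2

c_0 = 0, c_1 = -3/2


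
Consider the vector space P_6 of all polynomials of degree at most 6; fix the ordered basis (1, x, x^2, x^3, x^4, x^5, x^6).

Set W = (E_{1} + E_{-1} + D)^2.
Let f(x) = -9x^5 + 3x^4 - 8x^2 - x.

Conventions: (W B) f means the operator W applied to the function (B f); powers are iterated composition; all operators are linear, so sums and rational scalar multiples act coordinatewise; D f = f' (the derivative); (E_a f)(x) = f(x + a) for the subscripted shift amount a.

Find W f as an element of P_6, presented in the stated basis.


the result is g(x) = -36x^5 - 168x^4 - 852x^3 - 932x^2 - 1364x - 168

E_{1} f = -9x^5 - 42x^4 - 78x^3 - 80x^2 - 50x - 15
E_{-1} f = -9x^5 + 48x^4 - 102x^3 + 100x^2 - 42x + 5
D f = -45x^4 + 12x^3 - 16x - 1
(E_{1} + E_{-1} + D) f = -18x^5 - 39x^4 - 168x^3 + 20x^2 - 108x - 11
E_{1} (E_{1} + E_{-1} + D) f = -18x^5 - 129x^4 - 504x^3 - 898x^2 - 818x - 324
E_{-1} (E_{1} + E_{-1} + D) f = -18x^5 + 51x^4 - 192x^3 + 470x^2 - 586x + 264
D (E_{1} + E_{-1} + D) f = -90x^4 - 156x^3 - 504x^2 + 40x - 108
(E_{1} + E_{-1} + D) (E_{1} + E_{-1} + D) f = -36x^5 - 168x^4 - 852x^3 - 932x^2 - 1364x - 168


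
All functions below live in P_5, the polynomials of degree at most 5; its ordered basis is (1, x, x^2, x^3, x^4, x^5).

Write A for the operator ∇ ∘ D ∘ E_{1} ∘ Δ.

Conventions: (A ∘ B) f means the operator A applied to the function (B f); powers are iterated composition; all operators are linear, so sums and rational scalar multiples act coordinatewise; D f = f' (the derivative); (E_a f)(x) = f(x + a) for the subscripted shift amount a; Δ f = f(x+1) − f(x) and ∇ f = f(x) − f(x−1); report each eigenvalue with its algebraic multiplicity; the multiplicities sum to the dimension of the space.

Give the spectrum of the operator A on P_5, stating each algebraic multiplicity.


image of 1: 0
image of x: 0
image of x^2: 0
image of x^3: 6
image of x^4: 24x + 24
image of x^5: 60x^2 + 120x + 70
the matrix is upper triangular; its diagonal is (0, 0, 0, 0, 0, 0)
for a triangular matrix the eigenvalues are the diagonal entries, with algebraic multiplicity their repetition count

λ = 0 (multiplicity 6)


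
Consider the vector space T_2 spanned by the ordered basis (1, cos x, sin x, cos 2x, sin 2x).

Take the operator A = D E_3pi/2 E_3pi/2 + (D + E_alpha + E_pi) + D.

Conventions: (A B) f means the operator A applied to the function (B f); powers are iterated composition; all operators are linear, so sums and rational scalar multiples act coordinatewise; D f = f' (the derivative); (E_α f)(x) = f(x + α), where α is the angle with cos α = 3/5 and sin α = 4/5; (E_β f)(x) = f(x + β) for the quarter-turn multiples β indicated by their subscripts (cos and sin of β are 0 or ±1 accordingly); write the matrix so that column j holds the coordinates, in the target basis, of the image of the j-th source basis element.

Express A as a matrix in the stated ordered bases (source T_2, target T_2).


the matrix is [[2, 0, 0, 0, 0]; [0, -2/5, 9/5, 0, 0]; [0, -9/5, -2/5, 0, 0]; [0, 0, 0, 18/25, 174/25]; [0, 0, 0, -174/25, 18/25]] (rows listed top to bottom)

image of 1: 2
image of cos x: -(2/5)cos x - (9/5)sin x
image of sin x: (9/5)cos x - (2/5)sin x
image of cos 2x: (18/25)cos 2x - (174/25)sin 2x
image of sin 2x: (174/25)cos 2x + (18/25)sin 2x
each image's coordinates form column j of the matrix


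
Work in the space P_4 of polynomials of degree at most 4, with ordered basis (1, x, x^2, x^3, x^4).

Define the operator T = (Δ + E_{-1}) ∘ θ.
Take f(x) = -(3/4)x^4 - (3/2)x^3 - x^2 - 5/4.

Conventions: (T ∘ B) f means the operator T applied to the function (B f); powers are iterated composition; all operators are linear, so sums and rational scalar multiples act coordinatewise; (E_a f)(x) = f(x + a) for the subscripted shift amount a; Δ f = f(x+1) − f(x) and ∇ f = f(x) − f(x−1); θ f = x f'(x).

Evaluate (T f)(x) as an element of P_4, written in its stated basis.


g(x) = -3x^4 - (9/2)x^3 - 38x^2 - 27x - 10

θ f = -3x^4 - (9/2)x^3 - 2x^2
Δ θ f = -12x^3 - (63/2)x^2 - (59/2)x - 19/2
E_{-1} θ f = -3x^4 + (15/2)x^3 - (13/2)x^2 + (5/2)x - 1/2
(Δ + E_{-1}) θ f = -3x^4 - (9/2)x^3 - 38x^2 - 27x - 10


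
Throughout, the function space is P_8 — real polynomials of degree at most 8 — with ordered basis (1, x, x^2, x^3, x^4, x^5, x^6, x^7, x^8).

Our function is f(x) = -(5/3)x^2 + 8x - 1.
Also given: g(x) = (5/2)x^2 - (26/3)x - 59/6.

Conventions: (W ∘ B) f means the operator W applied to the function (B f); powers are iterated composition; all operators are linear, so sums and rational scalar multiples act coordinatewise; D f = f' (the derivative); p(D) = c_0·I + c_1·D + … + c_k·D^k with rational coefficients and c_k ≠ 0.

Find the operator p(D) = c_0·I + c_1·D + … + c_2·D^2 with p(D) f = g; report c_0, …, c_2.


D^0 f = -(5/3)x^2 + 8x - 1
D^1 f = -(10/3)x + 8
D^2 f = -10/3
matching coefficients of g against c_0 f + c_1 Df + … from the top degree down determines the c_i
solution: c_0 = -3/2, c_1 = -1, c_2 = 1

p(D) = -(3/2)·I − D + D^2, i.e. c_0 = -3/2, c_1 = -1, c_2 = 1


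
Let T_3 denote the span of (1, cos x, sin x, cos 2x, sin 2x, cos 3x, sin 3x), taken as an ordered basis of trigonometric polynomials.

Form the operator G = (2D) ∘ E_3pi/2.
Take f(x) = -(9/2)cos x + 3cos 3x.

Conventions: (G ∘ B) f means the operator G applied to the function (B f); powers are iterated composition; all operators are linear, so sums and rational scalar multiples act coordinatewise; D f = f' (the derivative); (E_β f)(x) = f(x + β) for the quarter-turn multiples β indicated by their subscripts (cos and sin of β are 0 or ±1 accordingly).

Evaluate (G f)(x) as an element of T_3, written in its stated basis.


E_3pi/2 f = -(9/2)sin x - 3sin 3x
D E_3pi/2 f = -(9/2)cos x - 9cos 3x
(2D) E_3pi/2 f = -9cos x - 18cos 3x

the result is g(x) = -9cos x - 18cos 3x


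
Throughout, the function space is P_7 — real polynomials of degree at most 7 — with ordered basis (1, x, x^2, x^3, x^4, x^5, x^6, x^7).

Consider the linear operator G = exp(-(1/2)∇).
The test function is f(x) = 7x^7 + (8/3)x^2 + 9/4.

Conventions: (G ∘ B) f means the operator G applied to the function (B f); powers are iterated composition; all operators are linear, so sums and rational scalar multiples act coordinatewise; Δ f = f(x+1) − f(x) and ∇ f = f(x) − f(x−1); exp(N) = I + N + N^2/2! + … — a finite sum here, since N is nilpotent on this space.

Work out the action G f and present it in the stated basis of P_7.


the image equals g(x) = 7x^7 - (49/2)x^6 + (441/4)x^5 - (2695/8)x^4 + (12005/16)x^3 - (113081/96)x^2 + (225721/192)x - 71549/128

order-1 term: -(49/2)x^6 + (147/2)x^5 - (245/2)x^4 + (245/2)x^3 - (147/2)x^2 + (131/6)x - 13/6
order-2 term: (147/4)x^5 - (735/4)x^4 + (1715/4)x^3 - (2205/4)x^2 + (1519/4)x - 1315/12
order-3 term: -(245/8)x^4 + (735/4)x^3 - (3675/8)x^2 + (2205/4)x - 2107/8
order-4 term: (245/16)x^3 - (735/8)x^2 + (3185/16)x - 1225/8
order-5 term: -(147/32)x^2 + (735/32)x - 245/8
order-6 term: (49/64)x - 147/64
order-7 term: -7/128
the series for exp(-(1/2)∇) f terminates at order 7
exp(-(1/2)∇) f = 7x^7 - (49/2)x^6 + (441/4)x^5 - (2695/8)x^4 + (12005/16)x^3 - (113081/96)x^2 + (225721/192)x - 71549/128


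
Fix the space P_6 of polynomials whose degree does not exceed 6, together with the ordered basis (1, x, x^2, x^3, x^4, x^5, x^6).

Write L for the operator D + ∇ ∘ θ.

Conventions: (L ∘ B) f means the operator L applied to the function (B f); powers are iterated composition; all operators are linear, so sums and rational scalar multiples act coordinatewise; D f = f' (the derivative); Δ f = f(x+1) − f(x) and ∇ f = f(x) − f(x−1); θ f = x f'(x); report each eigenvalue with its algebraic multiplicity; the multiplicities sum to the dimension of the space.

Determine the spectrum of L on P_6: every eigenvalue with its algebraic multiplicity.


image of 1: 0
image of x: 2
image of x^2: 6x - 2
image of x^3: 12x^2 - 9x + 3
image of x^4: 20x^3 - 24x^2 + 16x - 4
image of x^5: 30x^4 - 50x^3 + 50x^2 - 25x + 5
image of x^6: 42x^5 - 90x^4 + 120x^3 - 90x^2 + 36x - 6
the matrix is upper triangular; its diagonal is (0, 0, 0, 0, 0, 0, 0)
for a triangular matrix the eigenvalues are the diagonal entries, with algebraic multiplicity their repetition count

λ = 0 (multiplicity 7)


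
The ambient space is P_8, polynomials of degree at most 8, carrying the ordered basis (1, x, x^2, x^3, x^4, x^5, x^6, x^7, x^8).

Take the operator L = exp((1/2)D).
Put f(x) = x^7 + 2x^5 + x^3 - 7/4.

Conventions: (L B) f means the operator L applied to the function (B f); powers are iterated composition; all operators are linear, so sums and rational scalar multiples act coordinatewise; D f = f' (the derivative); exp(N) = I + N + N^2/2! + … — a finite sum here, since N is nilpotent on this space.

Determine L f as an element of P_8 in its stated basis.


order-1 term: (7/2)x^6 + 5x^4 + (3/2)x^2
order-2 term: (21/4)x^5 + 5x^3 + (3/4)x
order-3 term: (35/8)x^4 + (5/2)x^2 + 1/8
order-4 term: (35/16)x^3 + (5/8)x
order-5 term: (21/32)x^2 + 1/16
order-6 term: (7/64)x
order-7 term: 1/128
the series for exp((1/2)D) f terminates at order 7
exp((1/2)D) f = x^7 + (7/2)x^6 + (29/4)x^5 + (75/8)x^4 + (131/16)x^3 + (149/32)x^2 + (95/64)x - 199/128

the image equals g(x) = x^7 + (7/2)x^6 + (29/4)x^5 + (75/8)x^4 + (131/16)x^3 + (149/32)x^2 + (95/64)x - 199/128


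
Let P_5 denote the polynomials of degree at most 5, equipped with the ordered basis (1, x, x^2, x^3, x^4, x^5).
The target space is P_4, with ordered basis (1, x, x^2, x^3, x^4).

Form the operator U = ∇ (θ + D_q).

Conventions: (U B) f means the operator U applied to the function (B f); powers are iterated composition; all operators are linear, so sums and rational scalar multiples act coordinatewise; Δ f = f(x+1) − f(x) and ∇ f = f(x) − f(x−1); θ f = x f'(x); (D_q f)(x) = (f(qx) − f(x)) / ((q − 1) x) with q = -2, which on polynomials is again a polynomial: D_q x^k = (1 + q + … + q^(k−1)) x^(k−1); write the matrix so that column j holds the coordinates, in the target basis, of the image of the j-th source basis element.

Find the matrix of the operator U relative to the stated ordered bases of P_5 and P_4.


the matrix is [[0, 1, -3, 0, -9, -6]; [0, 0, 4, -3, 31, 19]; [0, 0, 0, 9, -39, -16]; [0, 0, 0, 0, 16, -6]; [0, 0, 0, 0, 0, 25]] (rows listed top to bottom)

image of 1: 0
image of x: 1
image of x^2: 4x - 3
image of x^3: 9x^2 - 3x
image of x^4: 16x^3 - 39x^2 + 31x - 9
image of x^5: 25x^4 - 6x^3 - 16x^2 + 19x - 6
each image's coordinates form column j of the matrix


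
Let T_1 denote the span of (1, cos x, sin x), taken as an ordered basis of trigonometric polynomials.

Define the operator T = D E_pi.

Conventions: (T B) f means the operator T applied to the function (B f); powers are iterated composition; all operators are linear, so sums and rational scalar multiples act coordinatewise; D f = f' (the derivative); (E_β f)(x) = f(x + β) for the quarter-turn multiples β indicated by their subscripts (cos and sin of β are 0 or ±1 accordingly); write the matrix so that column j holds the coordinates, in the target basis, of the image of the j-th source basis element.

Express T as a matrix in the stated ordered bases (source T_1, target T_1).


the matrix is [[0, 0, 0]; [0, 0, -1]; [0, 1, 0]] (rows listed top to bottom)

image of 1: 0
image of cos x: sin x
image of sin x: -cos x
each image's coordinates form column j of the matrix


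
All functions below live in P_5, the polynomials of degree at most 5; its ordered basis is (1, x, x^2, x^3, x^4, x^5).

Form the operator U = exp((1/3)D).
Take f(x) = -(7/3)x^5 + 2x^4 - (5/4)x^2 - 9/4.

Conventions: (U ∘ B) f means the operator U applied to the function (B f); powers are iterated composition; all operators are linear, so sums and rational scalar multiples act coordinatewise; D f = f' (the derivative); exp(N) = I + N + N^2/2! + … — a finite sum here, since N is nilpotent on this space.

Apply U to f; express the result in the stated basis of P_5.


the result is g(x) = -(7/3)x^5 - (17/9)x^4 + (2/27)x^3 - (253/324)x^2 - (331/486)x - 3461/1458

order-1 term: -(35/9)x^4 + (8/3)x^3 - (5/6)x
order-2 term: -(70/27)x^3 + (4/3)x^2 - 5/36
order-3 term: -(70/81)x^2 + (8/27)x
order-4 term: -(35/243)x + 2/81
order-5 term: -7/729
the series for exp((1/3)D) f terminates at order 5
exp((1/3)D) f = -(7/3)x^5 - (17/9)x^4 + (2/27)x^3 - (253/324)x^2 - (331/486)x - 3461/1458


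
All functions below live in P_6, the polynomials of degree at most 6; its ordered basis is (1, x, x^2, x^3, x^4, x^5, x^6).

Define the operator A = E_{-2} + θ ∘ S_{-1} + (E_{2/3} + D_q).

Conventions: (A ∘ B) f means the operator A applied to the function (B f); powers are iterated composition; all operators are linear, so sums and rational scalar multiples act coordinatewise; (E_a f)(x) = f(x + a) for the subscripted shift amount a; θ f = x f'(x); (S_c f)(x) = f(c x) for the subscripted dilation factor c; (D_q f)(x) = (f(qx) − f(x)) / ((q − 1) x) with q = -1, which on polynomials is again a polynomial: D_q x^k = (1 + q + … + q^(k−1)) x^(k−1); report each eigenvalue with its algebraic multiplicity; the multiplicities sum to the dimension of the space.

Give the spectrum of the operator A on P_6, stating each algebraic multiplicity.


image of 1: 2
image of x: x - 1/3
image of x^2: 4x^2 - (8/3)x + 40/9
image of x^3: -x^3 - 3x^2 + (40/3)x - 208/27
image of x^4: 6x^4 - (16/3)x^3 + (80/3)x^2 - (832/27)x + 1312/81
image of x^5: -3x^5 - (17/3)x^4 + (400/9)x^3 - (2080/27)x^2 + (6560/81)x - 7744/243
image of x^6: 8x^6 - 8x^5 + (200/3)x^4 - (4160/27)x^3 + (6560/27)x^2 - (15488/81)x + 46720/729
the matrix is upper triangular; its diagonal is (2, 1, 4, -1, 6, -3, 8)
for a triangular matrix the eigenvalues are the diagonal entries, with algebraic multiplicity their repetition count

λ = -3 (multiplicity 1), λ = -1 (multiplicity 1), λ = 1 (multiplicity 1), λ = 2 (multiplicity 1), λ = 4 (multiplicity 1), λ = 6 (multiplicity 1), λ = 8 (multiplicity 1)


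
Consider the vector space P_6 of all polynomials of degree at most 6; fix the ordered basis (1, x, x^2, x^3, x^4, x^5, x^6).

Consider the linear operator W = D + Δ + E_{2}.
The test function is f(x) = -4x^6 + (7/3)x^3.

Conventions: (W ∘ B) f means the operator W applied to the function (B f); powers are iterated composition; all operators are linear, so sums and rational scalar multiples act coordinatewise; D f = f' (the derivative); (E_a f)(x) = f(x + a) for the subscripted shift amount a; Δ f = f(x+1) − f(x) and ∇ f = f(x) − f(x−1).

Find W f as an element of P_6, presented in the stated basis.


D f = -24x^5 + 7x^2
Δ f = -24x^5 - 60x^4 - 80x^3 - 53x^2 - 17x - 5/3
E_{2} f = -4x^6 - 48x^5 - 240x^4 - (1913/3)x^3 - 946x^2 - 740x - 712/3
(D + Δ + E_{2}) f = -4x^6 - 96x^5 - 300x^4 - (2153/3)x^3 - 992x^2 - 757x - 239

g(x) = -4x^6 - 96x^5 - 300x^4 - (2153/3)x^3 - 992x^2 - 757x - 239


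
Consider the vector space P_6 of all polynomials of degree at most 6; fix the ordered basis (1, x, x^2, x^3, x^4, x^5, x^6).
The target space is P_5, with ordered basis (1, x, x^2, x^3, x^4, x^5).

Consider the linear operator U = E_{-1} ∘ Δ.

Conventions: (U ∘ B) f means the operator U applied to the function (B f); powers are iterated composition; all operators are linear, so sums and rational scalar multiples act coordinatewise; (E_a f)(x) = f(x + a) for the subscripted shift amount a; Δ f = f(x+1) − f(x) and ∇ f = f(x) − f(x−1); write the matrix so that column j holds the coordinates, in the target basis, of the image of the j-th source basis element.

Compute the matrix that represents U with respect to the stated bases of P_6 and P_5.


the matrix is [[0, 1, -1, 1, -1, 1, -1]; [0, 0, 2, -3, 4, -5, 6]; [0, 0, 0, 3, -6, 10, -15]; [0, 0, 0, 0, 4, -10, 20]; [0, 0, 0, 0, 0, 5, -15]; [0, 0, 0, 0, 0, 0, 6]] (rows listed top to bottom)

image of 1: 0
image of x: 1
image of x^2: 2x - 1
image of x^3: 3x^2 - 3x + 1
image of x^4: 4x^3 - 6x^2 + 4x - 1
image of x^5: 5x^4 - 10x^3 + 10x^2 - 5x + 1
image of x^6: 6x^5 - 15x^4 + 20x^3 - 15x^2 + 6x - 1
each image's coordinates form column j of the matrix


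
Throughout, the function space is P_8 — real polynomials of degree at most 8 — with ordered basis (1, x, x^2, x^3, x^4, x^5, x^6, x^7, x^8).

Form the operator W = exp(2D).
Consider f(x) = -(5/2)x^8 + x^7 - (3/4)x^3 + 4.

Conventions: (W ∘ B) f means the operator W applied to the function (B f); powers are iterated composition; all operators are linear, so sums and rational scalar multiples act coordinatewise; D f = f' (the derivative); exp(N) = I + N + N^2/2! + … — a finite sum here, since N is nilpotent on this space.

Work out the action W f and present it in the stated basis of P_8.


order-1 term: -40x^7 + 14x^6 - (9/2)x^2
order-2 term: -280x^6 + 84x^5 - 9x
order-3 term: -1120x^5 + 280x^4 - 6
order-4 term: -2800x^4 + 560x^3
order-5 term: -4480x^3 + 672x^2
order-6 term: -4480x^2 + 448x
order-7 term: -2560x + 128
order-8 term: -640
the series for exp(2D) f terminates at order 8
exp(2D) f = -(5/2)x^8 - 39x^7 - 266x^6 - 1036x^5 - 2520x^4 - (15683/4)x^3 - (7625/2)x^2 - 2121x - 514

the image equals g(x) = -(5/2)x^8 - 39x^7 - 266x^6 - 1036x^5 - 2520x^4 - (15683/4)x^3 - (7625/2)x^2 - 2121x - 514
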